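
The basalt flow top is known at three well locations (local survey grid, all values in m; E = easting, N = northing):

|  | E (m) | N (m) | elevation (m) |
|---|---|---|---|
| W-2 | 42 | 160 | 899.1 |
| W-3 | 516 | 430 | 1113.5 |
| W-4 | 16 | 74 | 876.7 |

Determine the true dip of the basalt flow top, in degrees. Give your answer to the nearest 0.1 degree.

21.6°

Two edge vectors: W-2→W-3 = (474, 270, 214.4), W-2→W-4 = (-26, -86, -22.4).
Normal n = (W-2→W-3) × (W-2→W-4) = (12390.4, 5043.2, -33744).
So ∂z/∂E = −n_x/n_z = 0.36719 and ∂z/∂N = −n_y/n_z = 0.14945.
Gradient magnitude |∇z| = √(a² + b²) = √(0.13483 + 0.02234) = 0.39644.
True dip = arctan(0.39644) = 21.6°, dipping toward WSW (azimuth ≈ 248°).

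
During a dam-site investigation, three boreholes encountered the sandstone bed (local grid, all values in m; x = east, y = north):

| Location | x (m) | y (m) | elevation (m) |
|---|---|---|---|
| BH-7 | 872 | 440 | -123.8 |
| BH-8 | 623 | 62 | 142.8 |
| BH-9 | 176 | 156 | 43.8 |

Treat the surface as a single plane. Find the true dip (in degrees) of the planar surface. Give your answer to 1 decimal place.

36.9°

Two edge vectors: BH-7→BH-8 = (-249, -378, 266.6), BH-7→BH-9 = (-696, -284, 167.6).
Normal n = (BH-7→BH-8) × (BH-7→BH-9) = (12361.6, -143821.2, -192372).
So ∂z/∂x = −n_x/n_z = 0.06426 and ∂z/∂y = −n_y/n_z = −0.74762.
Gradient magnitude |∇z| = √(a² + b²) = √(0.00413 + 0.55894) = 0.75038.
True dip = arctan(0.75038) = 36.9°, dipping toward N (azimuth ≈ 355°).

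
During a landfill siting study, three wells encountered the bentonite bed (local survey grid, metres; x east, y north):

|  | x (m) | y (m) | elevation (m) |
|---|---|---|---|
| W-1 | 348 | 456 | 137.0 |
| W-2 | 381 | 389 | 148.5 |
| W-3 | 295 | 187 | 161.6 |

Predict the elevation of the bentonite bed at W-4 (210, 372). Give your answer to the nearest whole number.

131 m

Two edge vectors: W-1→W-2 = (33, -67, 11.5), W-1→W-3 = (-53, -269, 24.6).
Normal n = (W-1→W-2) × (W-1→W-3) = (1445.3, -1421.3, -12428).
So ∂z/∂x = −n_x/n_z = 0.11629 and ∂z/∂y = −n_y/n_z = −0.11436.
Intercept c from W-1: 137 − 40.47 + 52.15 = 148.68.
At (210, 372): z = 24.4 − 42.5 + 148.68 = 130.6 m.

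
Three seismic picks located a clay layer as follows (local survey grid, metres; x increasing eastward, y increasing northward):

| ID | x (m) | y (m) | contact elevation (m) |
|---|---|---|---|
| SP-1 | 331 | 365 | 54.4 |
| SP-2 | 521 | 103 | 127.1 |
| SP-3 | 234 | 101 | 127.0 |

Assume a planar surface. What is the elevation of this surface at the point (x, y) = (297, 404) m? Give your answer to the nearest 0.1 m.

43.6 m

Two edge vectors: SP-1→SP-2 = (190, -262, 72.7), SP-1→SP-3 = (-97, -264, 72.6).
Normal n = (SP-1→SP-2) × (SP-1→SP-3) = (171.6, -20845.9, -75574).
So ∂z/∂x = −n_x/n_z = 0.00227 and ∂z/∂y = −n_y/n_z = −0.27583.
Intercept c from SP-1: 54.4 − 0.75 + 100.68 = 154.33.
At (297, 404): z = 0.7 − 111.4 + 154.33 = 43.6 m.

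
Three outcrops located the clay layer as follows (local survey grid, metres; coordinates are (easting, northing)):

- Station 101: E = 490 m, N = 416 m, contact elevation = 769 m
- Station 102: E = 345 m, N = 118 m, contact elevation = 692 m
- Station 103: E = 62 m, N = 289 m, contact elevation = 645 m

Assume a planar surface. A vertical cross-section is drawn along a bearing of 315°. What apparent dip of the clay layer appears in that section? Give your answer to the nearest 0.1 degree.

4.5°

Let the plane be z = a·E + b·N + c.
Station 102−Station 101: −145a − 298b = −77;  Station 103−Station 101: −428a − 127b = −124.
Solving gives a = 0.24900, b = 0.13723.
Unit vector along 315° is (sin 315°, cos 315°) = (-0.7071, 0.7071).
Slope in that direction = a·(-0.7071) + b·(0.7071) = −0.07903.
Apparent dip = arctan|0.07903| = 4.5° (true dip is 15.9°, so apparent ≤ true as expected).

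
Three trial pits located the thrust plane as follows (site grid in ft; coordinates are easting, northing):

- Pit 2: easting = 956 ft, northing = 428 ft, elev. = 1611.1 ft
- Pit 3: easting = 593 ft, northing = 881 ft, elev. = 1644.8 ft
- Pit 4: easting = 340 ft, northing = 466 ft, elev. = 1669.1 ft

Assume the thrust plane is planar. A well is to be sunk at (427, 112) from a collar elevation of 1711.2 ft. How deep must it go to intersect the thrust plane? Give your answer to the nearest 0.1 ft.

Two edge vectors: Pit 2→Pit 3 = (-363, 453, 33.7), Pit 2→Pit 4 = (-616, 38, 58).
Normal n = (Pit 2→Pit 3) × (Pit 2→Pit 4) = (24993.4, 294.8, 265254).
So ∂z/∂easting = −n_x/n_z = −0.09422 and ∂z/∂northing = −n_y/n_z = −0.00111.
Intercept c from Pit 2: 1611.1 + 90.08 + 0.48 = 1701.65.
At (427, 112): z_contact = −40.23 − 0.12 + 1701.65 = 1661.30 ft.
Depth below ground = 1711.2 − 1661.30 = 49.9 ft.

49.9 ft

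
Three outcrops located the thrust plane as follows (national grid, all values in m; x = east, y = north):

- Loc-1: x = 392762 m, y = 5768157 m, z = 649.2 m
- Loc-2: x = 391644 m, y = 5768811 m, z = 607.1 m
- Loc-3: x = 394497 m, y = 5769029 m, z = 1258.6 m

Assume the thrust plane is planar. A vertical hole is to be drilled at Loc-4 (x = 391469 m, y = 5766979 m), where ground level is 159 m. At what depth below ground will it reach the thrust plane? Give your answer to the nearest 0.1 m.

116.2 m

Two edge vectors: Loc-1→Loc-2 = (-1118, 654, -42.1), Loc-1→Loc-3 = (1735, 872, 609.4).
Normal n = (Loc-1→Loc-2) × (Loc-1→Loc-3) = (435258.8, 608265.7, -2109586).
So ∂z/∂x = −n_x/n_z = 0.206324274 and ∂z/∂y = −n_y/n_z = 0.288334157.
Intercept c from Loc-1: 649.2 − 81036.33 − 1663156.68 = −1743543.82.
At (391469, 5766979): z_contact = 80769.56 + 1662817.03 − 1743543.82 = 42.77 m.
Depth below ground = 159 − 42.77 = 116.2 m.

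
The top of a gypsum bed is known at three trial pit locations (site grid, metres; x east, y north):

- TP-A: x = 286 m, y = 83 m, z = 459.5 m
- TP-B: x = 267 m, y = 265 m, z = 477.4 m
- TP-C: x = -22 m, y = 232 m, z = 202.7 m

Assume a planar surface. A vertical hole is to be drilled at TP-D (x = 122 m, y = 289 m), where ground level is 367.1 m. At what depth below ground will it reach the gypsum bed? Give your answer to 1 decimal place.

19.6 m

Let the plane be z = a·x + b·y + c.
TP-B−TP-A: −19a + 182b = 17.9;  TP-C−TP-A: −308a + 149b = −256.8.
Solving gives a = 0.92822, b = 0.19525.
Then c = 459.5 − a·286 − b·83 = 177.82.
At (122, 289): z_contact = 113.24 + 56.43 + 177.82 = 347.49 m.
Depth below ground = 367.1 − 347.49 = 19.6 m.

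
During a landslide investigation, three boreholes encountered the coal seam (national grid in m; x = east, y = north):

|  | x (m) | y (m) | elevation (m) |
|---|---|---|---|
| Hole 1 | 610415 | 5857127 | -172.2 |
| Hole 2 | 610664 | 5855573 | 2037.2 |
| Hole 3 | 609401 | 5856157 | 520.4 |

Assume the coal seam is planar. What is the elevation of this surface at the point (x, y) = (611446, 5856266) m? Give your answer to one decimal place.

1576.2 m

Two edge vectors: Hole 1→Hole 2 = (249, -1554, 2209.4), Hole 1→Hole 3 = (-1014, -970, 692.6).
Normal n = (Hole 1→Hole 2) × (Hole 1→Hole 3) = (1066817.6, -2412789, -1817286).
So ∂z/∂x = −n_x/n_z = 0.587038914 and ∂z/∂y = −n_y/n_z = −1.327688102.
Intercept c from Hole 1: -172.2 − 358337.36 + 7776437.83 = 7417928.27.
At (611446, 5856266): z = 358942.6 − 7775294.7 + 7417928.27 = 1576.2 m.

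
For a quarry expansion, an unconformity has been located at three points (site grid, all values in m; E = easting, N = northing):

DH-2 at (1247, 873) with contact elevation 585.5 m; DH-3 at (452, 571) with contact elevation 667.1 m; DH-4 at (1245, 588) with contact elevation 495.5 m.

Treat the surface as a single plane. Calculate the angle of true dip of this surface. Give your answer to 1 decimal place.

Let the plane be z = a·E + b·N + c.
DH-3−DH-2: −795a − 302b = 81.6;  DH-4−DH-2: −2a − 285b = −90.
Solving gives a = −0.22320, b = 0.31736.
Gradient magnitude |∇z| = √(a² + b²) = √(0.04982 + 0.10071) = 0.38798.
True dip = arctan(0.38798) = 21.2°, dipping toward SE (azimuth ≈ 145°).

21.2°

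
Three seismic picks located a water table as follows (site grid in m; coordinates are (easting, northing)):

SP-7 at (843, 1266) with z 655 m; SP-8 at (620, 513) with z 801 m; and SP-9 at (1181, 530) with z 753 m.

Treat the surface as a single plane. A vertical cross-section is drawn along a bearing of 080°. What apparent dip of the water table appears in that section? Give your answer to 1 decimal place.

6.2°

Two edge vectors: SP-7→SP-8 = (-223, -753, 146), SP-7→SP-9 = (338, -736, 98).
Normal n = (SP-7→SP-8) × (SP-7→SP-9) = (33662, 71202, 418642).
So ∂z/∂E = −n_x/n_z = −0.08041 and ∂z/∂N = −n_y/n_z = −0.17008.
Unit vector along 080° is (sin 80°, cos 80°) = (0.9848, 0.1736).
Slope in that direction = a·(0.9848) + b·(0.1736) = −0.10872.
Apparent dip = arctan|0.10872| = 6.2° (true dip is 10.7°, so apparent ≤ true as expected).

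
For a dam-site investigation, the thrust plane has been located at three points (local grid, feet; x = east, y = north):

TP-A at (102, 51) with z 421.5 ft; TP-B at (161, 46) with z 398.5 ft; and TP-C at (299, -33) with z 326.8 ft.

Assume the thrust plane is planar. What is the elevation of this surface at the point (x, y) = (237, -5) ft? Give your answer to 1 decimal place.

357.0 ft

Let the plane be z = a·x + b·y + c.
TP-B−TP-A: 59a − 5b = −23;  TP-C−TP-A: 197a − 84b = −94.7.
Solving gives a = −0.36729, b = 0.26600.
Then c = 421.5 − a·102 − b·51 = 445.40.
At (237, -5): z = −87.0 − 1.3 + 445.40 = 357.0 ft.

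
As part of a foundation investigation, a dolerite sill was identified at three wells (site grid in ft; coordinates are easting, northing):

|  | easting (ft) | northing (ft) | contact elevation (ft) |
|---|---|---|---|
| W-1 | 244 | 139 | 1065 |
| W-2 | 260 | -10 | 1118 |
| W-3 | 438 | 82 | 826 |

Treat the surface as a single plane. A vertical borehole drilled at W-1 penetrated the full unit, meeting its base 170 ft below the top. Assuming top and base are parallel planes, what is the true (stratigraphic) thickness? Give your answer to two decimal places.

95.66 ft

Two edge vectors: W-1→W-2 = (16, -149, 53), W-1→W-3 = (194, -57, -239).
Normal n = (W-1→W-2) × (W-1→W-3) = (38632, 14106, 27994).
So ∂z/∂easting = −n_x/n_z = −1.38001 and ∂z/∂northing = −n_y/n_z = −0.50389.
|∇z| = √(a²+b²) = 1.46913, so dip δ = arctan(1.46913) = 55.76°.
True thickness = vertical thickness × cos δ = 170 × cos 55.76° = 95.66 ft.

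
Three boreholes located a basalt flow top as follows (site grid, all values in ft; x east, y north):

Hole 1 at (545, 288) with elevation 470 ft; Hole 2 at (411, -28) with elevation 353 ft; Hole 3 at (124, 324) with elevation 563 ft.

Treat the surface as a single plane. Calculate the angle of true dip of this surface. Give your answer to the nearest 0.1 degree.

Two edge vectors: Hole 1→Hole 2 = (-134, -316, -117), Hole 1→Hole 3 = (-421, 36, 93).
Normal n = (Hole 1→Hole 2) × (Hole 1→Hole 3) = (-25176, 61719, -137860).
So ∂z/∂x = −n_x/n_z = −0.18262 and ∂z/∂y = −n_y/n_z = 0.44769.
Gradient magnitude |∇z| = √(a² + b²) = √(0.03335 + 0.20043) = 0.48351.
True dip = arctan(0.48351) = 25.8°, dipping toward SSE (azimuth ≈ 158°).

25.8°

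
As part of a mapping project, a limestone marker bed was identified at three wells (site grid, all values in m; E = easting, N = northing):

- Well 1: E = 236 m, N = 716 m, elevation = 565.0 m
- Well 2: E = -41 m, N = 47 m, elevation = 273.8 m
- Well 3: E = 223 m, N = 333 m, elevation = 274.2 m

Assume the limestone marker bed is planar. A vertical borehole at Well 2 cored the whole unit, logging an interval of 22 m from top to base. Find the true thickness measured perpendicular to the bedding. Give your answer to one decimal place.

14.4 m

Two edge vectors: Well 1→Well 2 = (-277, -669, -291.2), Well 1→Well 3 = (-13, -383, -290.8).
Normal n = (Well 1→Well 2) × (Well 1→Well 3) = (83015.6, -76766, 97394).
So ∂z/∂E = −n_x/n_z = −0.85237 and ∂z/∂N = −n_y/n_z = 0.78820.
|∇z| = √(a²+b²) = 1.16094, so dip δ = arctan(1.16094) = 49.26°.
True thickness = vertical thickness × cos δ = 22 × cos 49.26° = 14.4 m.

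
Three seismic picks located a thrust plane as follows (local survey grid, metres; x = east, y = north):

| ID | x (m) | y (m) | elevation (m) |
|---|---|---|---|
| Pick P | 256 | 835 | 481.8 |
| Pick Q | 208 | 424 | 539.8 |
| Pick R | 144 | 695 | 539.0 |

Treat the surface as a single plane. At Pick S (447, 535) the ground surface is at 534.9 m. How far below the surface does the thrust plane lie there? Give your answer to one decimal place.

99.2 m

Two edge vectors: Pick P→Pick Q = (-48, -411, 58), Pick P→Pick R = (-112, -140, 57.2).
Normal n = (Pick P→Pick Q) × (Pick P→Pick R) = (-15389.2, -3750.4, -39312).
So ∂z/∂x = −n_x/n_z = −0.39146 and ∂z/∂y = −n_y/n_z = −0.09540.
Intercept c from Pick P: 481.8 + 100.21 + 79.66 = 661.67.
At (447, 535): z_contact = −174.98 − 51.04 + 661.67 = 435.65 m.
Depth below ground = 534.9 − 435.65 = 99.2 m.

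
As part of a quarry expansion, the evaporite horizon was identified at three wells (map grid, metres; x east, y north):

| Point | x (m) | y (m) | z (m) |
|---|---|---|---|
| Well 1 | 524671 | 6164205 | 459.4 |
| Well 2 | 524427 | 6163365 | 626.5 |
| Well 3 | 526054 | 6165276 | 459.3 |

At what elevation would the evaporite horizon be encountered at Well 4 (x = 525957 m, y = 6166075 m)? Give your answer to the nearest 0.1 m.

235.0 m

Two edge vectors: Well 1→Well 2 = (-244, -840, 167.1), Well 1→Well 3 = (1383, 1071, -0.1).
Normal n = (Well 1→Well 2) × (Well 1→Well 3) = (-178880.1, 231074.9, 900396).
So ∂z/∂x = −n_x/n_z = 0.198668253 and ∂z/∂y = −n_y/n_z = −0.256636969.
Intercept c from Well 1: 459.4 − 104235.47 + 1581962.89 = 1478186.81.
At (525957, 6166075): z = 104491.0 − 1582442.8 + 1478186.81 = 235.0 m.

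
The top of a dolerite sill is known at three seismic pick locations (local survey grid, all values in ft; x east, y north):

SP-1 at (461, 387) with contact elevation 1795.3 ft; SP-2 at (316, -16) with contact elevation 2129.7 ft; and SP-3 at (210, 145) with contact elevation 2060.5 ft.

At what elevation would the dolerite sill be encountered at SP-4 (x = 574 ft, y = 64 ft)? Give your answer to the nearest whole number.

Let the plane be z = a·x + b·y + c.
SP-2−SP-1: −145a − 403b = 334.4;  SP-3−SP-1: −251a − 242b = 265.2.
Solving gives a = −0.39282, b = −0.68844.
Then c = 1795.3 − a·461 − b·387 = 2242.82.
At (574, 64): z = −225.5 − 44.1 + 2242.82 = 1973.3 ft.

1973 ft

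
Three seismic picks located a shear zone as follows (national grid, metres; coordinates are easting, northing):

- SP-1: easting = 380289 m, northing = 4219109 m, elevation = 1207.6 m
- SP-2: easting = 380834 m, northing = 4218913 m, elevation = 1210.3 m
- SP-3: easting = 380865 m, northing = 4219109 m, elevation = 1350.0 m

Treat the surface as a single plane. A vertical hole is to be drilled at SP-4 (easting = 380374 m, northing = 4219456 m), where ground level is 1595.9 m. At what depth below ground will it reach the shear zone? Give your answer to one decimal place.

133.5 m

Two edge vectors: SP-1→SP-2 = (545, -196, 2.7), SP-1→SP-3 = (576, 0, 142.4).
Normal n = (SP-1→SP-2) × (SP-1→SP-3) = (-27910.4, -76052.8, 112896).
So ∂z/∂easting = −n_x/n_z = 0.247222222 and ∂z/∂northing = −n_y/n_z = 0.673653628.
Intercept c from SP-1: 1207.6 − 94015.89 − 2842218.09 = −2935026.38.
At (380374, 4219456): z_contact = 94036.91 + 2842451.84 − 2935026.38 = 1462.37 m.
Depth below ground = 1595.9 − 1462.37 = 133.5 m.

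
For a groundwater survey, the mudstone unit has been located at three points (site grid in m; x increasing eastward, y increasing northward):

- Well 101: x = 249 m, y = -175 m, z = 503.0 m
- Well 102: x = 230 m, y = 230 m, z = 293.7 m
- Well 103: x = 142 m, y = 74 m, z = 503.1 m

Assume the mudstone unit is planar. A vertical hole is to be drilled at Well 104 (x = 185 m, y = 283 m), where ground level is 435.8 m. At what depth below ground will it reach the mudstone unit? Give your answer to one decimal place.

Two edge vectors: Well 101→Well 102 = (-19, 405, -209.3), Well 101→Well 103 = (-107, 249, 0.1).
Normal n = (Well 101→Well 102) × (Well 101→Well 103) = (52156.2, 22397, 38604).
So ∂z/∂x = −n_x/n_z = −1.35106 and ∂z/∂y = −n_y/n_z = −0.58017.
Intercept c from Well 101: 503 + 336.41 − 101.53 = 737.88.
At (185, 283): z_contact = −249.95 − 164.19 + 737.88 = 323.75 m.
Depth below ground = 435.8 − 323.75 = 112.1 m.

112.1 m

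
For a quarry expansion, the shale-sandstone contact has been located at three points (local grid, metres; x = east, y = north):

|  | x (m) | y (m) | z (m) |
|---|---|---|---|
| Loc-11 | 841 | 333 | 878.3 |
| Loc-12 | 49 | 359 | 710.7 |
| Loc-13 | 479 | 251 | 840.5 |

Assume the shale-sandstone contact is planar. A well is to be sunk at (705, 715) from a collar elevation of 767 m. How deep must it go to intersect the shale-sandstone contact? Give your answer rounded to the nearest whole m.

Two edge vectors: Loc-11→Loc-12 = (-792, 26, -167.6), Loc-11→Loc-13 = (-362, -82, -37.8).
Normal n = (Loc-11→Loc-12) × (Loc-11→Loc-13) = (-14726, 30733.6, 74356).
So ∂z/∂x = −n_x/n_z = 0.19805 and ∂z/∂y = −n_y/n_z = −0.41333.
Intercept c from Loc-11: 878.3 − 166.56 + 137.64 = 849.38.
At (705, 715): z_contact = 139.6 − 295.5 + 849.38 = 693.5 m.
Depth below ground = 767 − 693.5 = 74 m.

74 m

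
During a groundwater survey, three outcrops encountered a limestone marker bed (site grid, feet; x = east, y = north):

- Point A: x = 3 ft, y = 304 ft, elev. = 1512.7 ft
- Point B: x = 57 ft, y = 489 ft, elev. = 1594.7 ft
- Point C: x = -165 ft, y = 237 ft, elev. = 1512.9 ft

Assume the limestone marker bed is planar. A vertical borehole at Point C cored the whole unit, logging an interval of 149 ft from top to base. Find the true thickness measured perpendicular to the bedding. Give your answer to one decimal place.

131.1 ft

Let the plane be z = a·x + b·y + c.
Point B−Point A: 54a + 185b = 82;  Point C−Point A: −168a − 67b = 0.2.
Solving gives a = −0.20141, b = 0.50203.
|∇z| = √(a²+b²) = 0.54093, so dip δ = arctan(0.54093) = 28.41°.
True thickness = vertical thickness × cos δ = 149 × cos 28.41° = 131.1 ft.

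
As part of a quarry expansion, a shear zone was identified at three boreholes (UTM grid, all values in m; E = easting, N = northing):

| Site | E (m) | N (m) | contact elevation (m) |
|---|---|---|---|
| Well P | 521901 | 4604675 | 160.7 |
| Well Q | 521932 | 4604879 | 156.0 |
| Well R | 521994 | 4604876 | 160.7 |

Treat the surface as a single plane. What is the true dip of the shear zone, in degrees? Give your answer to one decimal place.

Let the plane be z = a·E + b·N + c.
Well Q−Well P: 31a + 204b = −4.7;  Well R−Well P: 93a + 201b = 0.
Solving gives a = 0.07415, b = −0.03431.
Gradient magnitude |∇z| = √(a² + b²) = √(0.00550 + 0.00118) = 0.08170.
True dip = arctan(0.08170) = 4.7°, dipping toward WNW (azimuth ≈ 295°).

4.7°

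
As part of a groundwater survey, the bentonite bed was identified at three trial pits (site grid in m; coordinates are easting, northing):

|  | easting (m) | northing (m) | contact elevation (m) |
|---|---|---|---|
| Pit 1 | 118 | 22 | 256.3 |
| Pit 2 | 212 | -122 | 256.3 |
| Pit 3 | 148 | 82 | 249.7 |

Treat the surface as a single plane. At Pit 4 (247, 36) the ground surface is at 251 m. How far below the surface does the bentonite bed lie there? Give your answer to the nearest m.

Let the plane be z = a·easting + b·northing + c.
Pit 2−Pit 1: 94a − 144b = 0;  Pit 3−Pit 1: 30a + 60b = −6.6.
Solving gives a = −0.09542, b = −0.06229.
Then c = 256.3 − a·118 − b·22 = 268.93.
At (247, 36): z_contact = −23.6 − 2.2 + 268.93 = 243.1 m.
Depth below ground = 251 − 243.1 = 8 m.

8 m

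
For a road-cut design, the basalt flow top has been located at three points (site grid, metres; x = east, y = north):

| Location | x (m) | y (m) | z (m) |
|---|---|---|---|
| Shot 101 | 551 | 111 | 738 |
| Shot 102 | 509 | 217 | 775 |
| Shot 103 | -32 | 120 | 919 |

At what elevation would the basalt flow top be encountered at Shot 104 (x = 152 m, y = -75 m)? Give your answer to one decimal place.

818.2 m

Let the plane be z = a·x + b·y + c.
Shot 102−Shot 101: −42a + 106b = 37;  Shot 103−Shot 101: −583a + 9b = 181.
Solving gives a = −0.30695, b = 0.22743.
Then c = 738 − a·551 − b·111 = 881.89.
At (152, -75): z = −46.7 − 17.1 + 881.89 = 818.2 m.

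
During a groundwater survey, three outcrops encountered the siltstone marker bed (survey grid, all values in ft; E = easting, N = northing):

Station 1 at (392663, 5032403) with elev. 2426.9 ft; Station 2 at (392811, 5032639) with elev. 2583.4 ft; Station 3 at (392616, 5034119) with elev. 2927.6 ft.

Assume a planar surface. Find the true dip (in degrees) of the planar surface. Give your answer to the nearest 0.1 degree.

Two edge vectors: Station 1→Station 2 = (148, 236, 156.5), Station 1→Station 3 = (-47, 1716, 500.7).
Normal n = (Station 1→Station 2) × (Station 1→Station 3) = (-150388.8, -81459.1, 265060).
So ∂z/∂E = −n_x/n_z = 0.56738 and ∂z/∂N = −n_y/n_z = 0.30732.
Gradient magnitude |∇z| = √(a² + b²) = √(0.32192 + 0.09445) = 0.64526.
True dip = arctan(0.64526) = 32.8°, dipping toward WSW (azimuth ≈ 242°).

32.8°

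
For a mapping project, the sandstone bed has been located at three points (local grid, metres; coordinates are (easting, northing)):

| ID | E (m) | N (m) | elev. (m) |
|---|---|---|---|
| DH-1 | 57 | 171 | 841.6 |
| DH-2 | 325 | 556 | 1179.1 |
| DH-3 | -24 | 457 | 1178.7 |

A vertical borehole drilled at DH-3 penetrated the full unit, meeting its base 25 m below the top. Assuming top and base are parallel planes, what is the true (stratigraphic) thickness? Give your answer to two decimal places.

Two edge vectors: DH-1→DH-2 = (268, 385, 337.5), DH-1→DH-3 = (-81, 286, 337.1).
Normal n = (DH-1→DH-2) × (DH-1→DH-3) = (33258.5, -117680.3, 107833).
So ∂z/∂E = −n_x/n_z = −0.30843 and ∂z/∂N = −n_y/n_z = 1.09132.
|∇z| = √(a²+b²) = 1.13407, so dip δ = arctan(1.13407) = 48.59°.
True thickness = vertical thickness × cos δ = 25 × cos 48.59° = 16.53 m.

16.53 m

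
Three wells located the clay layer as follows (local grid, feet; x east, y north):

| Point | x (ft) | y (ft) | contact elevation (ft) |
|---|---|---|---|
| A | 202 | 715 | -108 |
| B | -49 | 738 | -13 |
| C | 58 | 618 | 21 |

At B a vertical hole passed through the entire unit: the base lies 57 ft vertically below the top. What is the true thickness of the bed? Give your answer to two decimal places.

Let the plane be z = a·x + b·y + c.
B−A: −251a + 23b = 95;  C−A: −144a − 97b = 129.
Solving gives a = −0.44044, b = −0.67605.
|∇z| = √(a²+b²) = 0.80687, so dip δ = arctan(0.80687) = 38.90°.
True thickness = vertical thickness × cos δ = 57 × cos 38.90° = 44.36 ft.

44.36 ft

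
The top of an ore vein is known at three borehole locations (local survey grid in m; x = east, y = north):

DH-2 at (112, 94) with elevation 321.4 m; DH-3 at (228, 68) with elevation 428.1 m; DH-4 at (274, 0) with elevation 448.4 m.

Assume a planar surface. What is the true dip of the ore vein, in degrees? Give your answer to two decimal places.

47.08°

Let the plane be z = a·x + b·y + c.
DH-3−DH-2: 116a − 26b = 106.7;  DH-4−DH-2: 162a − 94b = 127.
Solving gives a = 1.00535, b = 0.38156.
Gradient magnitude |∇z| = √(a² + b²) = √(1.01073 + 0.14559) = 1.07532.
True dip = arctan(1.07532) = 47.08°, dipping toward WSW (azimuth ≈ 249°).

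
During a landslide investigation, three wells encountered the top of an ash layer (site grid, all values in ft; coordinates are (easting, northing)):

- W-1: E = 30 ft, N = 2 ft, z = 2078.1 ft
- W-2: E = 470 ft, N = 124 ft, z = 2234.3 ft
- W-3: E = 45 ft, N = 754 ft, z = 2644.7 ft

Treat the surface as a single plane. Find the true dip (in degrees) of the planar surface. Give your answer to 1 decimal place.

Let the plane be z = a·E + b·N + c.
W-2−W-1: 440a + 122b = 156.2;  W-3−W-1: 15a + 752b = 566.6.
Solving gives a = 0.14690, b = 0.75053.
Gradient magnitude |∇z| = √(a² + b²) = √(0.02158 + 0.56329) = 0.76477.
True dip = arctan(0.76477) = 37.4°, dipping toward S (azimuth ≈ 191°).

37.4°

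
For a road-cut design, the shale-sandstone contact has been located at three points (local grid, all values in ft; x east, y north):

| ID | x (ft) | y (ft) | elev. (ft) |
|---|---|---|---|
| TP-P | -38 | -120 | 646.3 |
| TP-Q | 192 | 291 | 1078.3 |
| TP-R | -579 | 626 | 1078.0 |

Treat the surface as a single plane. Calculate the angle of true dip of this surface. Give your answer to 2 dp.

42.67°

Two edge vectors: TP-P→TP-Q = (230, 411, 432), TP-P→TP-R = (-541, 746, 431.7).
Normal n = (TP-P→TP-Q) × (TP-P→TP-R) = (-144843.3, -333003, 393931).
So ∂z/∂x = −n_x/n_z = 0.36769 and ∂z/∂y = −n_y/n_z = 0.84533.
Gradient magnitude |∇z| = √(a² + b²) = √(0.13519 + 0.71459) = 0.92184.
True dip = arctan(0.92184) = 42.67°, dipping toward SSW (azimuth ≈ 204°).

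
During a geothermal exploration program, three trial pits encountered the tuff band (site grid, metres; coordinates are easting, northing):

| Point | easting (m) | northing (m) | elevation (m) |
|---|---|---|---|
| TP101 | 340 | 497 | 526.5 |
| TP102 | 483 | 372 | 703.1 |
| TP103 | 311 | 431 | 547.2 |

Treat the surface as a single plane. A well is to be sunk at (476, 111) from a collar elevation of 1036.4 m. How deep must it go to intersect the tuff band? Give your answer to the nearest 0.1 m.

176.7 m

Let the plane be z = a·easting + b·northing + c.
TP102−TP101: 143a − 125b = 176.6;  TP103−TP101: −29a − 66b = 20.7.
Solving gives a = 0.69418, b = −0.61866.
Then c = 526.5 − a·340 − b·497 = 597.95.
At (476, 111): z_contact = 330.43 − 68.67 + 597.95 = 859.71 m.
Depth below ground = 1036.4 − 859.71 = 176.7 m.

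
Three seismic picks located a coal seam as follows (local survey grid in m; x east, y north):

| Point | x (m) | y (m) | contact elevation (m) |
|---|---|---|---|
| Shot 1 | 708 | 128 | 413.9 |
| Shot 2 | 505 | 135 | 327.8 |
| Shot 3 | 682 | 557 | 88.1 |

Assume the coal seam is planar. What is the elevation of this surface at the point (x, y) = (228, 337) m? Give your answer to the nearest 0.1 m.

68.8 m

Let the plane be z = a·x + b·y + c.
Shot 2−Shot 1: −203a + 7b = −86.1;  Shot 3−Shot 1: −26a + 429b = −325.8.
Solving gives a = 0.39878, b = −0.73527.
Then c = 413.9 − a·708 − b·128 = 225.68.
At (228, 337): z = 90.9 − 247.8 + 225.68 = 68.8 m.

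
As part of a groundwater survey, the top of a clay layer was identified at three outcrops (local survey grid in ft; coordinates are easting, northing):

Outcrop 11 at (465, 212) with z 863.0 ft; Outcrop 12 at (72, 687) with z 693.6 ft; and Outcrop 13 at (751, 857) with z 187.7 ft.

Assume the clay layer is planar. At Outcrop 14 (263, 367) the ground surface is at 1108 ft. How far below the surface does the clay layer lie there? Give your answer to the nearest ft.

260 ft

Let the plane be z = a·easting + b·northing + c.
Outcrop 12−Outcrop 11: −393a + 475b = −169.4;  Outcrop 13−Outcrop 11: 286a + 645b = −675.3.
Solving gives a = −0.54325, b = −0.80610.
Then c = 863 − a·465 − b·212 = 1286.50.
At (263, 367): z_contact = −142.9 − 295.8 + 1286.50 = 847.8 ft.
Depth below ground = 1108 − 847.8 = 260 ft.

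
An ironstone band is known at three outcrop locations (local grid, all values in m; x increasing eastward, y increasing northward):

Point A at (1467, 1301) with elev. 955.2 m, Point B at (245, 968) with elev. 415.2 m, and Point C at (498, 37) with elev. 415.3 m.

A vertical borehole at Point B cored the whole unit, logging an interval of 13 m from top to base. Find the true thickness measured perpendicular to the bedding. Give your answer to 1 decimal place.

12.0 m

Two edge vectors: Point A→Point B = (-1222, -333, -540), Point A→Point C = (-969, -1264, -539.9).
Normal n = (Point A→Point B) × (Point A→Point C) = (-502773.3, -136497.8, 1221931).
So ∂z/∂x = −n_x/n_z = 0.41146 and ∂z/∂y = −n_y/n_z = 0.11171.
|∇z| = √(a²+b²) = 0.42635, so dip δ = arctan(0.42635) = 23.09°.
True thickness = vertical thickness × cos δ = 13 × cos 23.09° = 12.0 m.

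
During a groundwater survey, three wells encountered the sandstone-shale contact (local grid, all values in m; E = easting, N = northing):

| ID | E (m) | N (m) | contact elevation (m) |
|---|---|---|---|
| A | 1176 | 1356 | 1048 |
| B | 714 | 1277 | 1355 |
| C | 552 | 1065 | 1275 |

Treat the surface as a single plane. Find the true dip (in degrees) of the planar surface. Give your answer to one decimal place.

Let the plane be z = a·E + b·N + c.
B−A: −462a − 79b = 307;  C−A: −624a − 291b = 227.
Solving gives a = −0.83861, b = 1.01818.
Gradient magnitude |∇z| = √(a² + b²) = √(0.70326 + 1.03669) = 1.31907.
True dip = arctan(1.31907) = 52.8°, dipping toward SE (azimuth ≈ 141°).

52.8°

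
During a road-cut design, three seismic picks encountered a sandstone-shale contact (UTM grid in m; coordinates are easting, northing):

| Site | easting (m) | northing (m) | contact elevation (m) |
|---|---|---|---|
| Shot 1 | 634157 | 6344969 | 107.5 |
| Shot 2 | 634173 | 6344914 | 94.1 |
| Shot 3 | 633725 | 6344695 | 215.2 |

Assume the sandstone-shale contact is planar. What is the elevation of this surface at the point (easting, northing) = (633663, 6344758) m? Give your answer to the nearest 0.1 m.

245.4 m

Let the plane be z = a·easting + b·northing + c.
Shot 2−Shot 1: 16a − 55b = −13.4;  Shot 3−Shot 1: −432a − 274b = 107.7.
Solving gives a = −0.340928795, b = 0.144457078.
Then c = 107.5 − a·634157 − b·6344969 = −700265.80.
At (633663, 6344758): z = −216034.0 + 916545.2 − 700265.80 = 245.4 m.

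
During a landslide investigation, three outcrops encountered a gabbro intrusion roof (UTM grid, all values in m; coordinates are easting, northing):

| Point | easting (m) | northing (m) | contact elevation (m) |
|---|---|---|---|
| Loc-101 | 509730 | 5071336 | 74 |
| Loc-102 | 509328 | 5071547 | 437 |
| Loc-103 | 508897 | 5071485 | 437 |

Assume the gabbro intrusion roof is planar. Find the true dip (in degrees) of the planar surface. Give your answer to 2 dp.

53.76°

Two edge vectors: Loc-101→Loc-102 = (-402, 211, 363), Loc-101→Loc-103 = (-833, 149, 363).
Normal n = (Loc-101→Loc-102) × (Loc-101→Loc-103) = (22506, -156453, 115865).
So ∂z/∂easting = −n_x/n_z = −0.19424 and ∂z/∂northing = −n_y/n_z = 1.35030.
Gradient magnitude |∇z| = √(a² + b²) = √(0.03773 + 1.82332) = 1.36420.
True dip = arctan(1.36420) = 53.76°, dipping toward S (azimuth ≈ 172°).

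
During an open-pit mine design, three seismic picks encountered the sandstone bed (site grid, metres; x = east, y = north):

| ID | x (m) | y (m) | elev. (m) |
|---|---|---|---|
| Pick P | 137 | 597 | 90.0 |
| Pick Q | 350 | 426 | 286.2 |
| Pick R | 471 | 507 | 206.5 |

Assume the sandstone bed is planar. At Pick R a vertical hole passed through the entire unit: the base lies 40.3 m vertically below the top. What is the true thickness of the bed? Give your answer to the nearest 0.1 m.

Let the plane be z = a·x + b·y + c.
Pick Q−Pick P: 213a − 171b = 196.2;  Pick R−Pick P: 334a − 90b = 116.5.
Solving gives a = 0.05965, b = −1.07306.
|∇z| = √(a²+b²) = 1.07472, so dip δ = arctan(1.07472) = 47.06°.
True thickness = vertical thickness × cos δ = 40.3 × cos 47.06° = 27.5 m.

27.5 m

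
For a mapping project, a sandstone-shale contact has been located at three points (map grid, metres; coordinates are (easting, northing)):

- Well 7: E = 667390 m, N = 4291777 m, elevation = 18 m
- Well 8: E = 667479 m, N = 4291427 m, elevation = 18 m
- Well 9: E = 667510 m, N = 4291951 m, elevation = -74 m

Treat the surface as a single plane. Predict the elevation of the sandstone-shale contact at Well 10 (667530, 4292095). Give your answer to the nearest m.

-106 m

Let the plane be z = a·E + b·N + c.
Well 8−Well 7: 89a − 350b = 0;  Well 9−Well 7: 120a + 174b = −92.
Solving gives a = −0.56013638, b = −0.14243468.
Then c = 18 − a·667390 − b·4291777 = 985145.30.
At (667530, 4292095): z = −373907.8 − 611343.2 + 985145.30 = -105.7 m.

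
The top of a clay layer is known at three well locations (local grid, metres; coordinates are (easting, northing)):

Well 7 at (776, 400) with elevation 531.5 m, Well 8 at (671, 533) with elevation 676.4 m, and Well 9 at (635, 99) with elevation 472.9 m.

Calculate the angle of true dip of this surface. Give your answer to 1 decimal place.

Let the plane be z = a·E + b·N + c.
Well 8−Well 7: −105a + 133b = 144.9;  Well 9−Well 7: −141a − 301b = −58.6.
Solving gives a = −0.71133, b = 0.52790.
Gradient magnitude |∇z| = √(a² + b²) = √(0.50599 + 0.27868) = 0.88581.
True dip = arctan(0.88581) = 41.5°, dipping toward SE (azimuth ≈ 127°).

41.5°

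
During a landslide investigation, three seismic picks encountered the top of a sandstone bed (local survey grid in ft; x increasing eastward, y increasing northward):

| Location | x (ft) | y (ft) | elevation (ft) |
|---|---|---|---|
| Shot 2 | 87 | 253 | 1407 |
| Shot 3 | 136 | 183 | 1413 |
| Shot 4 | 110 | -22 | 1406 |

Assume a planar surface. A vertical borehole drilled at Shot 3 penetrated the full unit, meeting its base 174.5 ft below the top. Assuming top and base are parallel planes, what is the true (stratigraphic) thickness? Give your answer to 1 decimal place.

172.7 ft

Let the plane be z = a·x + b·y + c.
Shot 3−Shot 2: 49a − 70b = 6;  Shot 4−Shot 2: 23a − 275b = −1.
Solving gives a = 0.14496, b = 0.01576.
|∇z| = √(a²+b²) = 0.14582, so dip δ = arctan(0.14582) = 8.30°.
True thickness = vertical thickness × cos δ = 174.5 × cos 8.30° = 172.7 ft.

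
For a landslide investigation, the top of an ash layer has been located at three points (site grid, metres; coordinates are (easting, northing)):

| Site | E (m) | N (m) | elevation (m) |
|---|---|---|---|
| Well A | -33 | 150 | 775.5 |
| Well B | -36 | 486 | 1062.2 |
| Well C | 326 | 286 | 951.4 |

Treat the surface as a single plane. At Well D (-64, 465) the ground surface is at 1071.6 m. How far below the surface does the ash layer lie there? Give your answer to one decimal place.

32.0 m

Two edge vectors: Well A→Well B = (-3, 336, 286.7), Well A→Well C = (359, 136, 175.9).
Normal n = (Well A→Well B) × (Well A→Well C) = (20111.2, 103453, -121032).
So ∂z/∂E = −n_x/n_z = 0.16616 and ∂z/∂N = −n_y/n_z = 0.85476.
Intercept c from Well A: 775.5 + 5.48 − 128.21 = 652.77.
At (-64, 465): z_contact = −10.63 + 397.46 + 652.77 = 1039.60 m.
Depth below ground = 1071.6 − 1039.60 = 32.0 m.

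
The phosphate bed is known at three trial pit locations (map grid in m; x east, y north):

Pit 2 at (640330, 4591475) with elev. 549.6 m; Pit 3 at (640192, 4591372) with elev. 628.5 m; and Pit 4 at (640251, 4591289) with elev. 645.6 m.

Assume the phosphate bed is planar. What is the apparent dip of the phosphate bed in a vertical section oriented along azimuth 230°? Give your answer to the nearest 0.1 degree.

25.0°

Two edge vectors: Pit 2→Pit 3 = (-138, -103, 78.9), Pit 2→Pit 4 = (-79, -186, 96).
Normal n = (Pit 2→Pit 3) × (Pit 2→Pit 4) = (4787.4, 7014.9, 17531).
So ∂z/∂x = −n_x/n_z = −0.27308 and ∂z/∂y = −n_y/n_z = −0.40014.
Unit vector along 230° is (sin 230°, cos 230°) = (-0.7660, -0.6428).
Slope in that direction = a·(-0.7660) + b·(-0.6428) = 0.46640.
Apparent dip = arctan|0.46640| = 25.0° (true dip is 25.8°, so apparent ≤ true as expected).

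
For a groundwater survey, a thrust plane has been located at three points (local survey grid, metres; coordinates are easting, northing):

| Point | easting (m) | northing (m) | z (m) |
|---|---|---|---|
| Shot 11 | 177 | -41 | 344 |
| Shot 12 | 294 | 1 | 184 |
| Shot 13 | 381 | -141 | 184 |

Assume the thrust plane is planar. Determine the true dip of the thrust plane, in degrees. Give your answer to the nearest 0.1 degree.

52.7°

Two edge vectors: Shot 11→Shot 12 = (117, 42, -160), Shot 11→Shot 13 = (204, -100, -160).
Normal n = (Shot 11→Shot 12) × (Shot 11→Shot 13) = (-22720, -13920, -20268).
So ∂z/∂easting = −n_x/n_z = −1.12098 and ∂z/∂northing = −n_y/n_z = −0.68680.
Gradient magnitude |∇z| = √(a² + b²) = √(1.25659 + 0.47169) = 1.31464.
True dip = arctan(1.31464) = 52.7°, dipping toward ENE (azimuth ≈ 059°).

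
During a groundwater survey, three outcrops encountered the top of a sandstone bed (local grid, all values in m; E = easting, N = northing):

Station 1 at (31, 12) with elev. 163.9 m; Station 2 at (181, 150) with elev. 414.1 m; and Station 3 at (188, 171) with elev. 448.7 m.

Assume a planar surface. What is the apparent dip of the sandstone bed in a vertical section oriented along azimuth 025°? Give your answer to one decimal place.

Two edge vectors: Station 1→Station 2 = (150, 138, 250.2), Station 1→Station 3 = (157, 159, 284.8).
Normal n = (Station 1→Station 2) × (Station 1→Station 3) = (-479.4, -3438.6, 2184).
So ∂z/∂E = −n_x/n_z = 0.21951 and ∂z/∂N = −n_y/n_z = 1.57445.
Unit vector along 025° is (sin 25°, cos 25°) = (0.4226, 0.9063).
Slope in that direction = a·(0.4226) + b·(0.9063) = 1.51970.
Apparent dip = arctan|1.51970| = 56.7° (true dip is 57.8°, so apparent ≤ true as expected).

56.7°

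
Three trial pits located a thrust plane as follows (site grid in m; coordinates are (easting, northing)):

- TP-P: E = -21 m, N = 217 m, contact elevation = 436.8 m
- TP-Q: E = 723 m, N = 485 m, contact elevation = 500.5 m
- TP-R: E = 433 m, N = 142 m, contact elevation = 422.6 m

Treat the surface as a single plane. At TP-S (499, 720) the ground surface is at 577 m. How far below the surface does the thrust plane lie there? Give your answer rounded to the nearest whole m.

Two edge vectors: TP-P→TP-Q = (744, 268, 63.7), TP-P→TP-R = (454, -75, -14.2).
Normal n = (TP-P→TP-Q) × (TP-P→TP-R) = (971.9, 39484.6, -177472).
So ∂z/∂E = −n_x/n_z = 0.00548 and ∂z/∂N = −n_y/n_z = 0.22248.
Intercept c from TP-P: 436.8 + 0.12 − 48.28 = 388.64.
At (499, 720): z_contact = 2.7 + 160.2 + 388.64 = 551.6 m.
Depth below ground = 577 − 551.6 = 25 m.

25 m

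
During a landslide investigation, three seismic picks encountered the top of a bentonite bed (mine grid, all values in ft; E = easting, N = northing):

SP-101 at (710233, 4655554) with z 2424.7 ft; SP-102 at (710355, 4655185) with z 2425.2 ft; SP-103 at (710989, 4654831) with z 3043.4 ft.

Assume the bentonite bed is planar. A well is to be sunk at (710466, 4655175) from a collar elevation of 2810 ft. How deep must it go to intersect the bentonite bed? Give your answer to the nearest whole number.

Let the plane be z = a·E + b·N + c.
SP-102−SP-101: 122a − 369b = 0.5;  SP-103−SP-101: 756a − 723b = 618.7.
Solving gives a = 1.19491083, b = 0.39371036.
Then c = 2424.7 − a·710233 − b·4655554 = −2679180.22.
At (710466, 4655175): z_contact = 848943.5 + 1832790.6 − 2679180.22 = 2553.9 ft.
Depth below ground = 2810 − 2553.9 = 256 ft.

256 ft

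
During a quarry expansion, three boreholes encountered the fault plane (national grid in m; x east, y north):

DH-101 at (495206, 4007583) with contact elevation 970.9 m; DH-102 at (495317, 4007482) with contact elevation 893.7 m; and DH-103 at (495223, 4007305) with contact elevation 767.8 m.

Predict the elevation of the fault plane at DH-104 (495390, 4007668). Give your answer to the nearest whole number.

1027 m

Two edge vectors: DH-101→DH-102 = (111, -101, -77.2), DH-101→DH-103 = (17, -278, -203.1).
Normal n = (DH-101→DH-102) × (DH-101→DH-103) = (-948.5, 21231.7, -29141).
So ∂z/∂x = −n_x/n_z = −0.03254864 and ∂z/∂y = −n_y/n_z = 0.72858515.
Intercept c from DH-101: 970.9 + 16118.28 − 2919865.48 = −2902776.30.
At (495390, 4007668): z = −16124.3 + 2919927.4 − 2902776.30 = 1026.8 m.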